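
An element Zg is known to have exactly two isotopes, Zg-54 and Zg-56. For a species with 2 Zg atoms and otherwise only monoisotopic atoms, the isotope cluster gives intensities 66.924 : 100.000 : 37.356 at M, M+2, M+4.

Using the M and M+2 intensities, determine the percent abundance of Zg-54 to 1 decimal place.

57.2%

Let p = fractional abundance of Zg-54. I(M+2)/I(M) = [C(2,1)·p^1·(1−p)] / p^2 = 2·(1−p)/p = 100.000/66.924 = 1.4942
(1−p)/p = 1.4942/2 = 0.7471  ⇒  p = 1/(1 + 0.7471) = 0.5724
Zg-54: 57.2%, Zg-56: 42.8%.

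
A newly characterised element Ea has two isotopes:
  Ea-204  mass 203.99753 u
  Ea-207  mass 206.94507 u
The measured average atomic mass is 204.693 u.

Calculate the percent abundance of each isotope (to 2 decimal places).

Ea-204: 76.41%, Ea-207: 23.59%

Let x be the fractional abundance of Ea-204; then Ea-207 has abundance 1 − x.
203.99753·x + 206.94507·(1 − x) = 204.693
(203.99753 − 206.94507)·x = 204.693 − 206.94507
x = -2.25207 / -2.94754 = 0.76405 → 76.41% Ea-204, 23.59% Ea-207.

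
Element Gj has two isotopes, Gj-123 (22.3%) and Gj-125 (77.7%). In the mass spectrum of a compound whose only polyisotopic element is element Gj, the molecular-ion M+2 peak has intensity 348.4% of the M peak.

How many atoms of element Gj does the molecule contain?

1

The M+2/M ratio from n Gj atoms is n · q/p = n · 0.777/0.223.
n = 3.484 × 0.223/0.777 = 1.00 ≈ 1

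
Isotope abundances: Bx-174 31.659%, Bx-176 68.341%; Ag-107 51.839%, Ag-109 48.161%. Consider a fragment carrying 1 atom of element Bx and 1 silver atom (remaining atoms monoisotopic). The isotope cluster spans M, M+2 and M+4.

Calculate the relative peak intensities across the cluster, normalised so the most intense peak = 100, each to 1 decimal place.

Element Bx pattern (n=1): 0.31659 : 0.68341
Silver pattern (n=1): 0.51839 : 0.48161
Convolve the two distributions (both contribute in 2-u steps):
  M: 0.31659×0.51839 = 0.164117
  M+2: 0.31659×0.48161 + 0.68341×0.51839 = 0.506746
  M+4: 0.68341×0.48161 = 0.329137
Scale to base peak (0.506746) = 100: 32.4 : 100.0 : 65.0

32.4 : 100.0 : 65.0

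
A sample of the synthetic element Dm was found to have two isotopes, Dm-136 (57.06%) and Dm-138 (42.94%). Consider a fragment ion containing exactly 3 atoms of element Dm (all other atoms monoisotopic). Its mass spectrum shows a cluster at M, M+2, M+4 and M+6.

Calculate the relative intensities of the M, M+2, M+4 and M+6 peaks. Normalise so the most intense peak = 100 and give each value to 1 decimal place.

Each Dm atom is independently Dm-136 (p = 0.5706) or Dm-138 (q = 0.4294); the cluster is the binomial expansion (p + q)^3.
P(M) = 0.5706^3 = 0.185778
P(M+2) = 3 × 0.5706^2 × 0.4294^1 = 0.419418
P(M+4) = 3 × 0.5706^1 × 0.4294^2 = 0.315629
P(M+6) = 0.4294^3 = 0.079175
The M+2 peak is largest (0.419418); scaling to 100 gives 44.3 : 100.0 : 75.3 : 18.9.

44.3 : 100.0 : 75.3 : 18.9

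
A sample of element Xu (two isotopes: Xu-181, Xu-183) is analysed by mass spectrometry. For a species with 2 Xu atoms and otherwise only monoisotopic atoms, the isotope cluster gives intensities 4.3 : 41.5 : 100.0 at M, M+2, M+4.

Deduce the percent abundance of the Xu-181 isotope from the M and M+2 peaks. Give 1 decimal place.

17.2%

Write p for the Xu-181 fraction. I(M+2)/I(M) = [C(2,1)·p^1·(1−p)] / p^2 = 2·(1−p)/p = 41.5/4.3 = 9.6512
(1−p)/p = 9.6512/2 = 4.8256  ⇒  p = 1/(1 + 4.8256) = 0.1717
Xu-181: 17.2%, Xu-183: 82.8%.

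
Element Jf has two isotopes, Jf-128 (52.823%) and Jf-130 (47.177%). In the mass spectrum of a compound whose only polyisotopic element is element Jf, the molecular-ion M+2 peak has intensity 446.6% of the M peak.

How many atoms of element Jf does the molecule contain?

With n Jf atoms, P(M+2)/P(M) = C(n,1)·p^(n−1)q / p^n = n·q/p = n · 0.47177/0.52823.
n = 4.466 × 0.52823/0.47177 = 5.00 ≈ 5

5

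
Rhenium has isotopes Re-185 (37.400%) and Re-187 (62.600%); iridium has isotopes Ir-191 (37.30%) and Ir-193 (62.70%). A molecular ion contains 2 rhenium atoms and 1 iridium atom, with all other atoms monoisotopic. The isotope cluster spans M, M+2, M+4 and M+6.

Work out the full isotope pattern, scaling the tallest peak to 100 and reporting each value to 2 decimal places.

Rhenium pattern (n=2): 0.139876 : 0.468248 : 0.391876
Iridium pattern (n=1): 0.3730 : 0.6270
Convolve the two distributions (both contribute in 2-u steps):
  M: 0.139876×0.3730 = 0.052174
  M+2: 0.139876×0.6270 + 0.468248×0.3730 = 0.262359
  M+4: 0.468248×0.6270 + 0.391876×0.3730 = 0.439761
  M+6: 0.391876×0.6270 = 0.245706
Scale to base peak (0.439761) = 100: 11.86 : 59.66 : 100.00 : 55.87

11.86 : 59.66 : 100.00 : 55.87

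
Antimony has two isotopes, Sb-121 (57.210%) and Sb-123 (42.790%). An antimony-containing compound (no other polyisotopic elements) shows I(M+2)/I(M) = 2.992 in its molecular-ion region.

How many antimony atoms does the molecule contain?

For n independent Sb atoms, I(M+2)/I(M) = n · (abundance Sb-123) / (abundance Sb-121) = n · 0.42790/0.57210.
n = 2.992 × 0.57210/0.42790 = 4.00 ≈ 4

4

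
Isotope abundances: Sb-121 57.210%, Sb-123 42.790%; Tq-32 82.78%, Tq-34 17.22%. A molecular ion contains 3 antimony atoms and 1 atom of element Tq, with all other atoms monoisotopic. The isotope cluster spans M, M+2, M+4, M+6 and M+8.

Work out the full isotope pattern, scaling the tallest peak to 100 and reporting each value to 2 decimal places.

40.79 : 100.00 : 87.49 : 31.30 : 3.55

Antimony pattern (n=3): 0.18724742 : 0.42015297 : 0.3142518 : 0.07834781
Element Tq pattern (n=1): 0.8278 : 0.1722
Convolve the two distributions (both contribute in 2-u steps):
  M: 0.18724742×0.8278 = 0.155003
  M+2: 0.18724742×0.1722 + 0.42015297×0.8278 = 0.380047
  M+4: 0.42015297×0.1722 + 0.3142518×0.8278 = 0.332488
  M+6: 0.3142518×0.1722 + 0.07834781×0.8278 = 0.118970
  M+8: 0.07834781×0.1722 = 0.013491
Scale to base peak (0.380047) = 100: 40.79 : 100.00 : 87.49 : 31.30 : 3.55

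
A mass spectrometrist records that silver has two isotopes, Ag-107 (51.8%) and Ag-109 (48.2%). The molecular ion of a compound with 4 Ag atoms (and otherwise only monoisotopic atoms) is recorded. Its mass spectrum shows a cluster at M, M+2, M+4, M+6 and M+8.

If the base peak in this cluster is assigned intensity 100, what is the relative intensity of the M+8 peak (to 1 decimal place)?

Binomial terms of (0.518 + 0.482)^4: M 0.0720, M+2 0.2680, M+4 0.3740, M+6 0.2320, M+8 0.0540 → M+4 is the base peak.
P(M+4) = C(4,2) × 0.518^2 × 0.482^2 = 6 × 0.268324 × 0.232324 = 0.374029 (base)
P(M+8) = C(4,4) × 0.518^0 × 0.482^4 = 1 × 1.0000 × 0.05397444 = 0.053974
Relative intensity = 0.053974 / 0.374029 × 100 = 14.4

14.4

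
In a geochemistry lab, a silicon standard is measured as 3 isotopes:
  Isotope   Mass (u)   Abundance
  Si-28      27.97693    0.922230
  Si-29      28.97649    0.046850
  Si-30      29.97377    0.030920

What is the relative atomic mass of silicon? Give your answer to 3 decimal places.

28.086 u

Weight each isotope mass by its fractional abundance: 0.922230 × 27.97693 + 0.046850 × 28.97649 + 0.030920 × 29.97377
= 25.801164 + 1.357549 + 0.926789 = 28.085502 u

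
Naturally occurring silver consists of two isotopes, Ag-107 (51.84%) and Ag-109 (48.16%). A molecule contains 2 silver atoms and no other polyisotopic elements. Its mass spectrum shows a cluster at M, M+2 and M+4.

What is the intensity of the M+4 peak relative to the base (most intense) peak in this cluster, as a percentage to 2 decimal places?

Binomial terms of (0.5184 + 0.4816)^2: M 0.2687, M+2 0.4993, M+4 0.2319 → M+2 is the base peak.
P(M+2) = C(2,1) × 0.5184^1 × 0.4816^1 = 2 × 0.5184 × 0.4816 = 0.499323 (base)
P(M+4) = C(2,2) × 0.5184^0 × 0.4816^2 = 1 × 1.0000 × 0.23193856 = 0.231939
Relative intensity = 0.231939 / 0.499323 × 100 = 46.45

46.45%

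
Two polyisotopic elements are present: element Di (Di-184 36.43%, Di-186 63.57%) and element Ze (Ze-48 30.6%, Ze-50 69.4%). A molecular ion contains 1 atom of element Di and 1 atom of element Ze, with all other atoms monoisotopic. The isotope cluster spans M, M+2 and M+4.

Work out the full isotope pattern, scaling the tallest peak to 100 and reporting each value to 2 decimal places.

Element Di pattern (n=1): 0.3643 : 0.6357
Element Ze pattern (n=1): 0.3060 : 0.6940
Convolve the two distributions (both contribute in 2-u steps):
  M: 0.3643×0.3060 = 0.111476
  M+2: 0.3643×0.6940 + 0.6357×0.3060 = 0.447348
  M+4: 0.6357×0.6940 = 0.441176
Scale to base peak (0.447348) = 100: 24.92 : 100.00 : 98.62

24.92 : 100.00 : 98.62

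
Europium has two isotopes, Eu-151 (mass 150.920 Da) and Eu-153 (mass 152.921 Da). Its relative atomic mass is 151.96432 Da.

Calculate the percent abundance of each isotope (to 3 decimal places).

Eu-151: 47.810%, Eu-153: 52.190%

Writing the weighted mean with unknown fraction x of Eu-151:
150.920·x + 152.921·(1 − x) = 151.96432
(150.920 − 152.921)·x = 151.96432 − 152.921
x = -0.95668 / -2.001 = 0.47810 → 47.810% Eu-151, 52.190% Eu-153.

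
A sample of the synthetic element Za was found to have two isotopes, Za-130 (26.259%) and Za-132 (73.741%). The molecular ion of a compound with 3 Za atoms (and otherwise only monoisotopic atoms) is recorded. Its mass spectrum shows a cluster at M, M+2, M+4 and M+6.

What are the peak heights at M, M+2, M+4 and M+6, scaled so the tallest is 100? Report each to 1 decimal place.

4.2 : 35.6 : 100.0 : 93.6

Each Za atom is independently Za-130 (p = 0.26259) or Za-132 (q = 0.73741); the cluster is the binomial expansion (p + q)^3.
P(M) = 0.26259^3 = 0.018107
P(M+2) = 3 × 0.26259^2 × 0.73741^1 = 0.152541
P(M+4) = 3 × 0.26259^1 × 0.73741^2 = 0.428368
P(M+6) = 0.73741^3 = 0.400984
The M+4 peak is largest (0.428368); scaling to 100 gives 4.2 : 35.6 : 100.0 : 93.6.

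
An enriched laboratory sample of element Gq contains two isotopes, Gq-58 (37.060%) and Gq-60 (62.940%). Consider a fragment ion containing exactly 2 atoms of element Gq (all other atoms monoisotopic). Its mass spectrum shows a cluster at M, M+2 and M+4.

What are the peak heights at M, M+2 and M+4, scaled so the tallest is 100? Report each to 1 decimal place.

29.4 : 100.0 : 84.9

Each Gq atom is independently Gq-58 (p = 0.37060) or Gq-60 (q = 0.62940); the cluster is the binomial expansion (p + q)^2.
P(M) = 0.37060^2 = 0.137344
P(M+2) = 2 × 0.37060^1 × 0.62940^1 = 0.466511
P(M+4) = 0.62940^2 = 0.396144
The M+2 peak is largest (0.466511); scaling to 100 gives 29.4 : 100.0 : 84.9.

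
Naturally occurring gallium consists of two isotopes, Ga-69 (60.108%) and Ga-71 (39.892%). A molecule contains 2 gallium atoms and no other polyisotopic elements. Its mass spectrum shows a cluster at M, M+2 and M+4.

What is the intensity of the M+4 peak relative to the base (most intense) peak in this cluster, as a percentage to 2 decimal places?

33.18%

Binomial terms of (0.60108 + 0.39892)^2: M 0.3613, M+2 0.4796, M+4 0.1591 → M+2 is the base peak.
P(M+2) = C(2,1) × 0.60108^1 × 0.39892^1 = 2 × 0.60108 × 0.39892 = 0.479566 (base)
P(M+4) = C(2,2) × 0.60108^0 × 0.39892^2 = 1 × 1.0000 × 0.15913717 = 0.159137
Relative intensity = 0.159137 / 0.479566 × 100 = 33.18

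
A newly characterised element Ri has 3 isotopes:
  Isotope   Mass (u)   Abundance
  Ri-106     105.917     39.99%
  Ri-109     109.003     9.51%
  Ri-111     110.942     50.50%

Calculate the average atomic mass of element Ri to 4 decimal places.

Average mass = Σ (abundance × isotope mass) = 0.3999 × 105.917 + 0.0951 × 109.003 + 0.5050 × 110.942
= 42.35621 + 10.36619 + 56.02571 = 108.74811 u

108.7481 u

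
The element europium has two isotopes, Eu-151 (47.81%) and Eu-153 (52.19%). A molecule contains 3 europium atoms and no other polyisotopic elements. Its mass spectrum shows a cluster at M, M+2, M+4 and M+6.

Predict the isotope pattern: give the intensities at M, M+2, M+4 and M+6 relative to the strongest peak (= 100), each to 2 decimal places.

27.97 : 91.61 : 100.00 : 36.39

Each Eu atom is independently Eu-151 (p = 0.4781) or Eu-153 (q = 0.5219); the cluster is the binomial expansion (p + q)^3.
P(M) = 0.4781^3 = 0.109284
P(M+2) = 3 × 0.4781^2 × 0.5219^1 = 0.357887
P(M+4) = 3 × 0.4781^1 × 0.5219^2 = 0.390674
P(M+6) = 0.5219^3 = 0.142155
The M+4 peak is largest (0.390674); scaling to 100 gives 27.97 : 91.61 : 100.00 : 36.39.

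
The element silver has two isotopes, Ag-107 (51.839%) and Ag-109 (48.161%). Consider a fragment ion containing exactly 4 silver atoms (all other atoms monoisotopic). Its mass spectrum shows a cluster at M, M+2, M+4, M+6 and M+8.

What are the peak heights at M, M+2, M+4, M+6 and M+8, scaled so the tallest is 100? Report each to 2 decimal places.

The 4 Ag atoms are independent, so intensities follow the terms of (0.51839 + 0.48161)^4.
P(M) = 0.51839^4 = 0.072215
P(M+2) = 4 × 0.51839^3 × 0.48161^1 = 0.268365
P(M+4) = 6 × 0.51839^2 × 0.48161^2 = 0.373986
P(M+6) = 4 × 0.51839^1 × 0.48161^3 = 0.231634
P(M+8) = 0.48161^4 = 0.053800
The M+4 peak is largest (0.373986); scaling to 100 gives 19.31 : 71.76 : 100.00 : 61.94 : 14.39.

19.31 : 71.76 : 100.00 : 61.94 : 14.39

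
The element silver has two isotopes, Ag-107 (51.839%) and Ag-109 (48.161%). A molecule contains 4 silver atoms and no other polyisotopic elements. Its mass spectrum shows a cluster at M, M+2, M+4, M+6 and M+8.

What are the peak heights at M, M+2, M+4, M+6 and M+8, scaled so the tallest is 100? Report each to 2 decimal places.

19.31 : 71.76 : 100.00 : 61.94 : 14.39

The 4 Ag atoms are independent, so intensities follow the terms of (0.51839 + 0.48161)^4.
P(M) = 0.51839^4 = 0.072215
P(M+2) = 4 × 0.51839^3 × 0.48161^1 = 0.268365
P(M+4) = 6 × 0.51839^2 × 0.48161^2 = 0.373986
P(M+6) = 4 × 0.51839^1 × 0.48161^3 = 0.231634
P(M+8) = 0.48161^4 = 0.053800
The M+4 peak is largest (0.373986); scaling to 100 gives 19.31 : 71.76 : 100.00 : 61.94 : 14.39.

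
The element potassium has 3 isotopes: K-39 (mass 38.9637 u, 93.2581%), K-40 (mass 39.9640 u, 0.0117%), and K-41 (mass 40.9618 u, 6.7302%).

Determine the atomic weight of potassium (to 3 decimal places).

Ar = Σ fᵢ·mᵢ = 0.932581 × 38.9637 + 0.000117 × 39.9640 + 0.067302 × 40.9618
= 36.33681 + 0.00468 + 2.75681 = 39.09830 u

39.098 u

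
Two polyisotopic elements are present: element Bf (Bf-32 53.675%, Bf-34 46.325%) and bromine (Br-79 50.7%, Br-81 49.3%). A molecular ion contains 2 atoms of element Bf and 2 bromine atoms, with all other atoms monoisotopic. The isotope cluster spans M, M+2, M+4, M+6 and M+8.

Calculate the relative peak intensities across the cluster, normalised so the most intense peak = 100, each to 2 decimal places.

19.81 : 72.73 : 100.00 : 61.04 : 13.95

Element Bf pattern (n=2): 0.28810056 : 0.49729888 : 0.21460056
Bromine pattern (n=2): 0.257049 : 0.499902 : 0.243049
Convolve the two distributions (both contribute in 2-u steps):
  M: 0.28810056×0.257049 = 0.074056
  M+2: 0.28810056×0.499902 + 0.49729888×0.257049 = 0.271852
  M+4: 0.28810056×0.243049 + 0.49729888×0.499902 + 0.21460056×0.257049 = 0.373786
  M+6: 0.49729888×0.243049 + 0.21460056×0.499902 = 0.228147
  M+8: 0.21460056×0.243049 = 0.052158
Scale to base peak (0.373786) = 100: 19.81 : 72.73 : 100.00 : 61.04 : 13.95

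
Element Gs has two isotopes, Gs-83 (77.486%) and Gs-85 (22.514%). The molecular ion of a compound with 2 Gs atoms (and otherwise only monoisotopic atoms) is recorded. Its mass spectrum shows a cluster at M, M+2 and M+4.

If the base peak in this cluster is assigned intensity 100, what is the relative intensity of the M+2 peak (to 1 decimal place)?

Term probabilities: M 0.6004, M+2 0.3489, M+4 0.0507. Base peak = M.
P(M) = C(2,0) × 0.77486^2 × 0.22514^0 = 1 × 0.60040802 × 1.0000 = 0.600408 (base)
P(M+2) = C(2,1) × 0.77486^1 × 0.22514^1 = 2 × 0.77486 × 0.22514 = 0.348904
Relative intensity = 0.348904 / 0.600408 × 100 = 58.1

58.1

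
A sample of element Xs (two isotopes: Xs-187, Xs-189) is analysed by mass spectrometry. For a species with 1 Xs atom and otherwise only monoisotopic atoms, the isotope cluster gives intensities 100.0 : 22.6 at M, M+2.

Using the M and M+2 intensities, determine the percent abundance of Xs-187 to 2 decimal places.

Write p for the Xs-187 fraction. I(M+2)/I(M) = [C(1,1)·p^0·(1−p)] / p^1 = 1·(1−p)/p = 22.6/100.0 = 0.2260
(1−p)/p = 0.2260/1 = 0.2260  ⇒  p = 1/(1 + 0.2260) = 0.8157
Xs-187: 81.57%, Xs-189: 18.43%.

81.57%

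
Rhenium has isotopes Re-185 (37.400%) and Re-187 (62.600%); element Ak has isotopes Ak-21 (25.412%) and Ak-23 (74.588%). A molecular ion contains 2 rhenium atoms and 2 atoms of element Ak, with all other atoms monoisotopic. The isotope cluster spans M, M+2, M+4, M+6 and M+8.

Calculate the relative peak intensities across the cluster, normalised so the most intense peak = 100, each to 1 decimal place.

Rhenium pattern (n=2): 0.139876 : 0.468248 : 0.391876
Element Ak pattern (n=2): 0.06457697 : 0.37908605 : 0.55633697
Convolve the two distributions (both contribute in 2-u steps):
  M: 0.139876×0.06457697 = 0.009033
  M+2: 0.139876×0.37908605 + 0.468248×0.06457697 = 0.083263
  M+4: 0.139876×0.55633697 + 0.468248×0.37908605 + 0.391876×0.06457697 = 0.280631
  M+6: 0.468248×0.55633697 + 0.391876×0.37908605 = 0.409058
  M+8: 0.391876×0.55633697 = 0.218015
Scale to base peak (0.409058) = 100: 2.2 : 20.4 : 68.6 : 100.0 : 53.3

2.2 : 20.4 : 68.6 : 100.0 : 53.3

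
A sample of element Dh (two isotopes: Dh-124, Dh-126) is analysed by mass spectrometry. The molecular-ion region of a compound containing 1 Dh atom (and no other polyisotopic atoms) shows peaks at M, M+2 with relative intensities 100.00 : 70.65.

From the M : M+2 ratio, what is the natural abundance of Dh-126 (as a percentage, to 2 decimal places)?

Write p for the Dh-124 fraction. I(M+2)/I(M) = [C(1,1)·p^0·(1−p)] / p^1 = 1·(1−p)/p = 70.65/100.00 = 0.7065
(1−p)/p = 0.7065/1 = 0.7065  ⇒  p = 1/(1 + 0.7065) = 0.5860
Dh-124: 58.60%, Dh-126: 41.40%.

41.40%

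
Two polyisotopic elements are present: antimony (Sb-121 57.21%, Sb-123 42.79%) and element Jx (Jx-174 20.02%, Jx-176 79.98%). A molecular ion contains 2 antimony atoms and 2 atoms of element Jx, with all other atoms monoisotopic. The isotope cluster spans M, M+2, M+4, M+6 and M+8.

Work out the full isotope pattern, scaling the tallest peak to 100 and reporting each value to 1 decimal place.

3.5 : 33.3 : 100.0 : 99.6 : 31.4

Antimony pattern (n=2): 0.32729841 : 0.48960318 : 0.18309841
Element Jx pattern (n=2): 0.04008004 : 0.32023992 : 0.63968004
Convolve the two distributions (both contribute in 2-u steps):
  M: 0.32729841×0.04008004 = 0.013118
  M+2: 0.32729841×0.32023992 + 0.48960318×0.04008004 = 0.124437
  M+4: 0.32729841×0.63968004 + 0.48960318×0.32023992 + 0.18309841×0.04008004 = 0.373495
  M+6: 0.48960318×0.63968004 + 0.18309841×0.32023992 = 0.371825
  M+8: 0.18309841×0.63968004 = 0.117124
Scale to base peak (0.373495) = 100: 3.5 : 33.3 : 100.0 : 99.6 : 31.4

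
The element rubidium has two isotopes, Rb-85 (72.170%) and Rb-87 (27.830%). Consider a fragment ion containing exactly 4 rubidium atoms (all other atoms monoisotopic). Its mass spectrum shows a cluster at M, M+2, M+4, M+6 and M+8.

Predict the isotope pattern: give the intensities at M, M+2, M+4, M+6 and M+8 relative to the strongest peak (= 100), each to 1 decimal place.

Expanding (0.72170 + 0.27830)^4:
P(M) = 0.72170^4 = 0.271286
P(M+2) = 4 × 0.72170^3 × 0.27830^1 = 0.418450
P(M+4) = 6 × 0.72170^2 × 0.27830^2 = 0.242042
P(M+6) = 4 × 0.72170^1 × 0.27830^3 = 0.062224
P(M+8) = 0.27830^4 = 0.005999
The M+2 peak is largest (0.418450); scaling to 100 gives 64.8 : 100.0 : 57.8 : 14.9 : 1.4.

64.8 : 100.0 : 57.8 : 14.9 : 1.4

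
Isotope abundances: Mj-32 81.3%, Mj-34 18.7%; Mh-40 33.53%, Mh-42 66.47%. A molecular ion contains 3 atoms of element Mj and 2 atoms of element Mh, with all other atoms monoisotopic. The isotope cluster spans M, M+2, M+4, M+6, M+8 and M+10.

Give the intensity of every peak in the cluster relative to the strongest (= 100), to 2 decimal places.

14.65 : 68.21 : 100.00 : 49.14 : 9.85 : 0.70

Element Mj pattern (n=3): 0.5373678 : 0.37080361 : 0.08528939 : 0.0065392
Element Mh pattern (n=2): 0.11242609 : 0.44574782 : 0.44182609
Convolve the two distributions (both contribute in 2-u steps):
  M: 0.5373678×0.11242609 = 0.060414
  M+2: 0.5373678×0.44574782 + 0.37080361×0.11242609 = 0.281219
  M+4: 0.5373678×0.44182609 + 0.37080361×0.44574782 + 0.08528939×0.11242609 = 0.412297
  M+6: 0.37080361×0.44182609 + 0.08528939×0.44574782 + 0.0065392×0.11242609 = 0.202583
  M+8: 0.08528939×0.44182609 + 0.0065392×0.44574782 = 0.040598
  M+10: 0.0065392×0.44182609 = 0.002889
Scale to base peak (0.412297) = 100: 14.65 : 68.21 : 100.00 : 49.14 : 9.85 : 0.70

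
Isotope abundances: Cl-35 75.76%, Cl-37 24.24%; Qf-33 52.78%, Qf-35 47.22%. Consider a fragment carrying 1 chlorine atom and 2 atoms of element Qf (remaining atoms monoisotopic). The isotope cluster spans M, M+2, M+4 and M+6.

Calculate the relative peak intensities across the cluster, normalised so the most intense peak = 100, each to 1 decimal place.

Chlorine pattern (n=1): 0.7576 : 0.2424
Element Qf pattern (n=2): 0.27857284 : 0.49845432 : 0.22297284
Convolve the two distributions (both contribute in 2-u steps):
  M: 0.7576×0.27857284 = 0.211047
  M+2: 0.7576×0.49845432 + 0.2424×0.27857284 = 0.445155
  M+4: 0.7576×0.22297284 + 0.2424×0.49845432 = 0.289750
  M+6: 0.2424×0.22297284 = 0.054049
Scale to base peak (0.445155) = 100: 47.4 : 100.0 : 65.1 : 12.1

47.4 : 100.0 : 65.1 : 12.1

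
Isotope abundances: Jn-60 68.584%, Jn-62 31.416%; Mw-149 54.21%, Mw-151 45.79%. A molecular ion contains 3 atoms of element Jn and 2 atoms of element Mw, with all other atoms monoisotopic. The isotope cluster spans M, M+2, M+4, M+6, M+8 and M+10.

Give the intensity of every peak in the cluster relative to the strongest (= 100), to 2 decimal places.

Element Jn pattern (n=3): 0.32260302 : 0.44332045 : 0.20307003 : 0.03100649
Element Mw pattern (n=2): 0.29387241 : 0.49645518 : 0.20967241
Convolve the two distributions (both contribute in 2-u steps):
  M: 0.32260302×0.29387241 = 0.094804
  M+2: 0.32260302×0.49645518 + 0.44332045×0.29387241 = 0.290438
  M+4: 0.32260302×0.20967241 + 0.44332045×0.49645518 + 0.20307003×0.29387241 = 0.347406
  M+6: 0.44332045×0.20967241 + 0.20307003×0.49645518 + 0.03100649×0.29387241 = 0.202879
  M+8: 0.20307003×0.20967241 + 0.03100649×0.49645518 = 0.057972
  M+10: 0.03100649×0.20967241 = 0.006501
Scale to base peak (0.347406) = 100: 27.29 : 83.60 : 100.00 : 58.40 : 16.69 : 1.87

27.29 : 83.60 : 100.00 : 58.40 : 16.69 : 1.87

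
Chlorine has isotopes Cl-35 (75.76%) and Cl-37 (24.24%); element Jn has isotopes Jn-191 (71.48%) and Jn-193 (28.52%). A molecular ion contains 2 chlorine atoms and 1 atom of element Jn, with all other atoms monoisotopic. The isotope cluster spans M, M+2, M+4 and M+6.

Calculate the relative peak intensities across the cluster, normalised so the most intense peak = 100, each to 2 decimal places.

Chlorine pattern (n=2): 0.57395776 : 0.36728448 : 0.05875776
Element Jn pattern (n=1): 0.7148 : 0.2852
Convolve the two distributions (both contribute in 2-u steps):
  M: 0.57395776×0.7148 = 0.410265
  M+2: 0.57395776×0.2852 + 0.36728448×0.7148 = 0.426228
  M+4: 0.36728448×0.2852 + 0.05875776×0.7148 = 0.146750
  M+6: 0.05875776×0.2852 = 0.016758
Scale to base peak (0.426228) = 100: 96.25 : 100.00 : 34.43 : 3.93

96.25 : 100.00 : 34.43 : 3.93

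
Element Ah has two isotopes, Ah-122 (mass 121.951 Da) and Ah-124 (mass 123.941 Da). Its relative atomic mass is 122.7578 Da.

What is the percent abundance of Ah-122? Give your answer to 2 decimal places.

59.46%

With x = fraction of Ah-122 (so Ah-124 is 1 − x):
121.951·x + 123.941·(1 − x) = 122.7578
(121.951 − 123.941)·x = 122.7578 − 123.941
x = -1.1832 / -1.990 = 0.59457 → 59.46% Ah-122, 40.54% Ah-124.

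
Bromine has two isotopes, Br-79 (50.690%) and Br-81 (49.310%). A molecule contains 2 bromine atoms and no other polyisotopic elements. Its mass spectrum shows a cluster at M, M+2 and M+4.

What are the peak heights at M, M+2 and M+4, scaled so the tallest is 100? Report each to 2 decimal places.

51.40 : 100.00 : 48.64

Expanding (0.50690 + 0.49310)^2:
P(M) = 0.50690^2 = 0.256948
P(M+2) = 2 × 0.50690^1 × 0.49310^1 = 0.499905
P(M+4) = 0.49310^2 = 0.243148
The M+2 peak is largest (0.499905); scaling to 100 gives 51.40 : 100.00 : 48.64.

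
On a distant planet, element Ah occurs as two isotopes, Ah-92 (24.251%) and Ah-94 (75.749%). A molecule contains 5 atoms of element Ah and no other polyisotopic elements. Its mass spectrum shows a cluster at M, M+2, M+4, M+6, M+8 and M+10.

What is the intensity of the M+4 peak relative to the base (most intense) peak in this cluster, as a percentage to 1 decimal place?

20.5%

Term probabilities: M 0.0008, M+2 0.0131, M+4 0.0818, M+6 0.2556, M+8 0.3992, M+10 0.2494. Base peak = M+8.
P(M+8) = C(5,4) × 0.24251^1 × 0.75749^4 = 5 × 0.24251 × 0.32923623 = 0.399215 (base)
P(M+4) = C(5,2) × 0.24251^3 × 0.75749^2 = 10 × 0.01426228 × 0.5737911 = 0.081836
Relative intensity = 0.081836 / 0.399215 × 100 = 20.5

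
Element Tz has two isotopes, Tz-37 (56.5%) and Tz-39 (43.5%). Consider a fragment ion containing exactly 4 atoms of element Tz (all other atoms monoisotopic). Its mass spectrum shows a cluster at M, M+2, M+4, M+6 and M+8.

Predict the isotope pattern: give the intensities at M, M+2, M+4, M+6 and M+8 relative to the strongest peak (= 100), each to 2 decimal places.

Expanding (0.565 + 0.435)^4:
P(M) = 0.565^4 = 0.101905
P(M+2) = 4 × 0.565^3 × 0.435^1 = 0.313830
P(M+4) = 6 × 0.565^2 × 0.435^2 = 0.362432
P(M+6) = 4 × 0.565^1 × 0.435^3 = 0.186027
P(M+8) = 0.435^4 = 0.035806
The M+4 peak is largest (0.362432); scaling to 100 gives 28.12 : 86.59 : 100.00 : 51.33 : 9.88.

28.12 : 86.59 : 100.00 : 51.33 : 9.88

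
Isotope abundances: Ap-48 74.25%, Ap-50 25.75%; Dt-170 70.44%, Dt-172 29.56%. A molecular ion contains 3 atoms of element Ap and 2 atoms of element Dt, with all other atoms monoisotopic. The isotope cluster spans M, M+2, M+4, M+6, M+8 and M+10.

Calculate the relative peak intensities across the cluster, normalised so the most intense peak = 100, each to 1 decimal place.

Element Ap pattern (n=3): 0.40934489 : 0.42588408 : 0.14769717 : 0.01707386
Element Dt pattern (n=2): 0.49617936 : 0.41644128 : 0.08737936
Convolve the two distributions (both contribute in 2-u steps):
  M: 0.40934489×0.49617936 = 0.203108
  M+2: 0.40934489×0.41644128 + 0.42588408×0.49617936 = 0.381783
  M+4: 0.40934489×0.08737936 + 0.42588408×0.41644128 + 0.14769717×0.49617936 = 0.286408
  M+6: 0.42588408×0.08737936 + 0.14769717×0.41644128 + 0.01707386×0.49617936 = 0.107192
  M+8: 0.14769717×0.08737936 + 0.01707386×0.41644128 = 0.020016
  M+10: 0.01707386×0.08737936 = 0.001492
Scale to base peak (0.381783) = 100: 53.2 : 100.0 : 75.0 : 28.1 : 5.2 : 0.4

53.2 : 100.0 : 75.0 : 28.1 : 5.2 : 0.4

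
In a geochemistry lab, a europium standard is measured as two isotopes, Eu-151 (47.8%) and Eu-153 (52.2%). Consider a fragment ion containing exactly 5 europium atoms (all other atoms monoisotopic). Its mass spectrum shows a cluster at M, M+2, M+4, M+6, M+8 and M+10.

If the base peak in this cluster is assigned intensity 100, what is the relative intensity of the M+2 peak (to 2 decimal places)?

Binomial terms of (0.478 + 0.522)^5: M 0.0250, M+2 0.1363, M+4 0.2976, M+6 0.3250, M+8 0.1775, M+10 0.0388 → M+6 is the base peak.
P(M+6) = C(5,3) × 0.478^2 × 0.522^3 = 10 × 0.228484 × 0.14223665 = 0.324988 (base)
P(M+2) = C(5,1) × 0.478^4 × 0.522^1 = 5 × 0.05220494 × 0.5220 = 0.136255
Relative intensity = 0.136255 / 0.324988 × 100 = 41.93

41.93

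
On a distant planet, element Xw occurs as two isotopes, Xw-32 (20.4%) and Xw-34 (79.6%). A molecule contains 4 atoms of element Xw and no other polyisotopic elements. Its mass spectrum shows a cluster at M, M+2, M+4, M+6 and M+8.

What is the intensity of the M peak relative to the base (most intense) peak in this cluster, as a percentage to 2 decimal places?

Binomial terms of (0.204 + 0.796)^4: M 0.0017, M+2 0.0270, M+4 0.1582, M+6 0.4116, M+8 0.4015 → M+6 is the base peak.
P(M+6) = C(4,3) × 0.204^1 × 0.796^3 = 4 × 0.2040 × 0.50435834 = 0.411556 (base)
P(M) = C(4,0) × 0.204^4 × 0.796^0 = 1 × 0.00173189 × 1.0000 = 0.001732
Relative intensity = 0.001732 / 0.411556 × 100 = 0.42

0.42%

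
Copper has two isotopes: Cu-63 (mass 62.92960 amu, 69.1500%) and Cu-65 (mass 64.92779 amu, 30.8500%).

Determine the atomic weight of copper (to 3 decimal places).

63.546 amu

Weight each isotope mass by its fractional abundance: 0.691500 × 62.92960 + 0.308500 × 64.92779
= 43.515818 + 20.030223 = 63.546041 amu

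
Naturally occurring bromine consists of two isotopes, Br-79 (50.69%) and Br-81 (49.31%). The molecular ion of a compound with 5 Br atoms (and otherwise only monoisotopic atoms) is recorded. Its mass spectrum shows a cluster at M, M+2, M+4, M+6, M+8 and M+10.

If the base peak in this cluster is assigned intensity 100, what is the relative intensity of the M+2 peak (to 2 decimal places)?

(0.5069 + 0.4931)^5 gives M 0.0335, M+2 0.1628, M+4 0.3167, M+6 0.3081, M+8 0.1498, M+10 0.0292; the largest is M+4.
P(M+4) = C(5,2) × 0.5069^3 × 0.4931^2 = 10 × 0.13024674 × 0.24314761 = 0.316692 (base)
P(M+2) = C(5,1) × 0.5069^4 × 0.4931^1 = 5 × 0.06602207 × 0.4931 = 0.162777
Relative intensity = 0.162777 / 0.316692 × 100 = 51.40

51.40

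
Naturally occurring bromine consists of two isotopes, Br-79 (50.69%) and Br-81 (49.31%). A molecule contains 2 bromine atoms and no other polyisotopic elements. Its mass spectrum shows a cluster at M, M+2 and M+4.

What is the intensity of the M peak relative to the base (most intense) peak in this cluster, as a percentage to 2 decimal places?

51.40%

Binomial terms of (0.5069 + 0.4931)^2: M 0.2569, M+2 0.4999, M+4 0.2431 → M+2 is the base peak.
P(M+2) = C(2,1) × 0.5069^1 × 0.4931^1 = 2 × 0.5069 × 0.4931 = 0.499905 (base)
P(M) = C(2,0) × 0.5069^2 × 0.4931^0 = 1 × 0.25694761 × 1.0000 = 0.256948
Relative intensity = 0.256948 / 0.499905 × 100 = 51.40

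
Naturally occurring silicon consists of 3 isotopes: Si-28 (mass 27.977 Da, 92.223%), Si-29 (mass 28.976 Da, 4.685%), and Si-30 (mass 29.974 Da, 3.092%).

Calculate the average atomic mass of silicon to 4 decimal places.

The abundance-weighted mean is 0.92223 × 27.977 + 0.04685 × 28.976 + 0.03092 × 29.974
= 25.80123 + 1.35753 + 0.92680 = 28.08556 Da

28.0856 Da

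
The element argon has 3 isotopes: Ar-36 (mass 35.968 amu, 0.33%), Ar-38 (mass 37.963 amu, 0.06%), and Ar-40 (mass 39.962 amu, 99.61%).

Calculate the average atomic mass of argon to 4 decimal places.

Ar = Σ fᵢ·mᵢ = 0.0033 × 35.968 + 0.0006 × 37.963 + 0.9961 × 39.962
= 0.11869 + 0.02278 + 39.80615 = 39.94762 amu

39.9476 amu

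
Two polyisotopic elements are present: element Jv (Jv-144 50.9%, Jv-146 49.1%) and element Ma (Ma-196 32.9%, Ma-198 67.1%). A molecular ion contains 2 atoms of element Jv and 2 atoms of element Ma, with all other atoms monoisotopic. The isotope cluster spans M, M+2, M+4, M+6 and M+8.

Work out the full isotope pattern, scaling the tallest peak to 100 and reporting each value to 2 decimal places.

7.72 : 46.36 : 100.00 : 91.21 : 29.87

Element Jv pattern (n=2): 0.259081 : 0.499838 : 0.241081
Element Ma pattern (n=2): 0.108241 : 0.441518 : 0.450241
Convolve the two distributions (both contribute in 2-u steps):
  M: 0.259081×0.108241 = 0.028043
  M+2: 0.259081×0.441518 + 0.499838×0.108241 = 0.168492
  M+4: 0.259081×0.450241 + 0.499838×0.441518 + 0.241081×0.108241 = 0.363431
  M+6: 0.499838×0.450241 + 0.241081×0.441518 = 0.331489
  M+8: 0.241081×0.450241 = 0.108545
Scale to base peak (0.363431) = 100: 7.72 : 46.36 : 100.00 : 91.21 : 29.87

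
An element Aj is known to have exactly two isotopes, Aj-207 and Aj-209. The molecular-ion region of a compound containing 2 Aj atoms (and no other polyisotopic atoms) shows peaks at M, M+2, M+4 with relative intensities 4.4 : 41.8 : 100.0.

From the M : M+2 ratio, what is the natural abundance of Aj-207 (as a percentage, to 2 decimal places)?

17.39%

If p is the fraction of Aj that is Aj-207, then I(M+2)/I(M) = [C(2,1)·p^1·(1−p)] / p^2 = 2·(1−p)/p = 41.8/4.4 = 9.5000
(1−p)/p = 9.5000/2 = 4.7500  ⇒  p = 1/(1 + 4.7500) = 0.1739
Aj-207: 17.39%, Aj-209: 82.61%.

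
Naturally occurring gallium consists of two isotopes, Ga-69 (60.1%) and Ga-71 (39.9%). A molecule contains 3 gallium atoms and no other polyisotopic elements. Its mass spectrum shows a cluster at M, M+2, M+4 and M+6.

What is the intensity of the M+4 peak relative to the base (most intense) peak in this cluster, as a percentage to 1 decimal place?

Term probabilities: M 0.2171, M+2 0.4324, M+4 0.2870, M+6 0.0635. Base peak = M+2.
P(M+2) = C(3,1) × 0.601^2 × 0.399^1 = 3 × 0.361201 × 0.3990 = 0.432358 (base)
P(M+4) = C(3,2) × 0.601^1 × 0.399^2 = 3 × 0.6010 × 0.159201 = 0.287039
Relative intensity = 0.287039 / 0.432358 × 100 = 66.4

66.4%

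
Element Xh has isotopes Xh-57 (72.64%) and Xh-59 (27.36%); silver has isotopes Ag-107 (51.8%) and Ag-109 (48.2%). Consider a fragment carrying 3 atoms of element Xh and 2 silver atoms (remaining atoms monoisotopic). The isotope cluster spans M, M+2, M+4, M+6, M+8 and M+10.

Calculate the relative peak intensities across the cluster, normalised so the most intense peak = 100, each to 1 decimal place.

Element Xh pattern (n=3): 0.38329002 : 0.43310083 : 0.16312829 : 0.02048086
Silver pattern (n=2): 0.268324 : 0.499352 : 0.232324
Convolve the two distributions (both contribute in 2-u steps):
  M: 0.38329002×0.268324 = 0.102846
  M+2: 0.38329002×0.499352 + 0.43310083×0.268324 = 0.307608
  M+4: 0.38329002×0.232324 + 0.43310083×0.499352 + 0.16312829×0.268324 = 0.349088
  M+6: 0.43310083×0.232324 + 0.16312829×0.499352 + 0.02048086×0.268324 = 0.187574
  M+8: 0.16312829×0.232324 + 0.02048086×0.499352 = 0.048126
  M+10: 0.02048086×0.232324 = 0.004758
Scale to base peak (0.349088) = 100: 29.5 : 88.1 : 100.0 : 53.7 : 13.8 : 1.4

29.5 : 88.1 : 100.0 : 53.7 : 13.8 : 1.4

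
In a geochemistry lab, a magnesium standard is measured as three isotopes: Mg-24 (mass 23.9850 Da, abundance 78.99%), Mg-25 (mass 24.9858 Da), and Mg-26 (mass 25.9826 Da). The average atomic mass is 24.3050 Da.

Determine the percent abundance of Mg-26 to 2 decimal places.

Let x and y be the fractions of Mg-25 and Mg-26. Then x + y = 1 − 0.7899 = 0.2101 and 24.9858x + 25.9826y = 24.3050 − 0.7899×23.9850 = 5.3592485.
Substituting: 24.9858x + 25.9826(0.2101 − x) = 5.3592485
(24.9858 − 25.9826)x = -0.09969576  ⇒  x = 0.10002, y = 0.11008
Mg-25: 10.00%, Mg-26: 11.01%.

11.01%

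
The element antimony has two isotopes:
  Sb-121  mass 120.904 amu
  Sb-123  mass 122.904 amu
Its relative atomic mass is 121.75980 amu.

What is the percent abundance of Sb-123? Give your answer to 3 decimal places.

42.790%

Writing the weighted mean with unknown fraction x of Sb-121:
120.904·x + 122.904·(1 − x) = 121.75980
(120.904 − 122.904)·x = 121.75980 − 122.904
x = -1.14420 / -2.000 = 0.57210 → 57.210% Sb-121, 42.790% Sb-123.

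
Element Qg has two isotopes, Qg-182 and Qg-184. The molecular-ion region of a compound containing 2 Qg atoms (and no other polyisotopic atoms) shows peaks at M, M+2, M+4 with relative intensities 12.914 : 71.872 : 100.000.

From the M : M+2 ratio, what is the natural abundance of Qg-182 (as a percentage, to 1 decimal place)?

Write p for the Qg-182 fraction. I(M+2)/I(M) = [C(2,1)·p^1·(1−p)] / p^2 = 2·(1−p)/p = 71.872/12.914 = 5.5654
(1−p)/p = 5.5654/2 = 2.7827  ⇒  p = 1/(1 + 2.7827) = 0.2644
Qg-182: 26.4%, Qg-184: 73.6%.

26.4%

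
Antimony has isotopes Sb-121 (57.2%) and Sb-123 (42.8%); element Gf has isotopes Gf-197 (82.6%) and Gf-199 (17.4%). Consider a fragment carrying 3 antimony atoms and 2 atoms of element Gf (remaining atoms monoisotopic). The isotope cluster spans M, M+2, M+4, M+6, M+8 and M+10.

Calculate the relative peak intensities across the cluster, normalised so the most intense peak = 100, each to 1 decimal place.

37.5 : 99.9 : 100.0 : 45.9 : 9.4 : 0.7

Antimony pattern (n=3): 0.18714925 : 0.42010426 : 0.31434374 : 0.07840275
Element Gf pattern (n=2): 0.682276 : 0.287448 : 0.030276
Convolve the two distributions (both contribute in 2-u steps):
  M: 0.18714925×0.682276 = 0.127687
  M+2: 0.18714925×0.287448 + 0.42010426×0.682276 = 0.340423
  M+4: 0.18714925×0.030276 + 0.42010426×0.287448 + 0.31434374×0.682276 = 0.340893
  M+6: 0.42010426×0.030276 + 0.31434374×0.287448 + 0.07840275×0.682276 = 0.156569
  M+8: 0.31434374×0.030276 + 0.07840275×0.287448 = 0.032054
  M+10: 0.07840275×0.030276 = 0.002374
Scale to base peak (0.340893) = 100: 37.5 : 99.9 : 100.0 : 45.9 : 9.4 : 0.7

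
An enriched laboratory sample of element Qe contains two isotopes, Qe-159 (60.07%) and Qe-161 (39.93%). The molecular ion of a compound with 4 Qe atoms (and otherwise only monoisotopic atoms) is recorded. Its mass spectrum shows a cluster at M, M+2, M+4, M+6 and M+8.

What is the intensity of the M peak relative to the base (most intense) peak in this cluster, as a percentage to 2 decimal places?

Term probabilities: M 0.1302, M+2 0.3462, M+4 0.3452, M+6 0.1530, M+8 0.0254. Base peak = M+2.
P(M+2) = C(4,1) × 0.6007^3 × 0.3993^1 = 4 × 0.21675688 × 0.3993 = 0.346204 (base)
P(M) = C(4,0) × 0.6007^4 × 0.3993^0 = 1 × 0.13020586 × 1.0000 = 0.130206
Relative intensity = 0.130206 / 0.346204 × 100 = 37.61

37.61%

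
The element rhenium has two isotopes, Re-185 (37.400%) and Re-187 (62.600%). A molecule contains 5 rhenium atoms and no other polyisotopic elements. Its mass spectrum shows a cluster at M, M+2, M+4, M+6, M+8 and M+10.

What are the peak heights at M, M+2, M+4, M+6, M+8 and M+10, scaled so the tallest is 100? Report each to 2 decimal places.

2.13 : 17.85 : 59.74 : 100.00 : 83.69 : 28.02

Expanding (0.37400 + 0.62600)^5:
P(M) = 0.37400^5 = 0.007317
P(M+2) = 5 × 0.37400^4 × 0.62600^1 = 0.061239
P(M+4) = 10 × 0.37400^3 × 0.62600^2 = 0.205005
P(M+6) = 10 × 0.37400^2 × 0.62600^3 = 0.343136
P(M+8) = 5 × 0.37400^1 × 0.62600^4 = 0.287170
P(M+10) = 0.62600^5 = 0.096133
The M+6 peak is largest (0.343136); scaling to 100 gives 2.13 : 17.85 : 59.74 : 100.00 : 83.69 : 28.02.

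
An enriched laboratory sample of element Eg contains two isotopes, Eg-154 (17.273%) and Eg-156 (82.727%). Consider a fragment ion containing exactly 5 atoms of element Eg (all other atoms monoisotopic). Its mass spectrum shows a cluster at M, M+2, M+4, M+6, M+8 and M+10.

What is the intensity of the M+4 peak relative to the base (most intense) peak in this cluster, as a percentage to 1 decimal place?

8.7%

Term probabilities: M 0.0002, M+2 0.0037, M+4 0.0353, M+6 0.1689, M+8 0.4045, M+10 0.3875. Base peak = M+8.
P(M+8) = C(5,4) × 0.17273^1 × 0.82727^4 = 5 × 0.17273 × 0.46837003 = 0.404508 (base)
P(M+4) = C(5,2) × 0.17273^3 × 0.82727^2 = 10 × 0.00515351 × 0.68437565 = 0.035269
Relative intensity = 0.035269 / 0.404508 × 100 = 8.7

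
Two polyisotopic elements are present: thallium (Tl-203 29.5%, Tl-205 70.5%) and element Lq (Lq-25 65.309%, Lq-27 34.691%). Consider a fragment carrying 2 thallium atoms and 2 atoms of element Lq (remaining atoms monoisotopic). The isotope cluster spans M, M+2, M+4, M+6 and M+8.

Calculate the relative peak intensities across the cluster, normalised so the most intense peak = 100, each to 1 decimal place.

9.0 : 52.8 : 100.0 : 67.0 : 14.6

Thallium pattern (n=2): 0.087025 : 0.41595 : 0.497025
Element Lq pattern (n=2): 0.42652655 : 0.4531269 : 0.12034655
Convolve the two distributions (both contribute in 2-u steps):
  M: 0.087025×0.42652655 = 0.037118
  M+2: 0.087025×0.4531269 + 0.41595×0.42652655 = 0.216847
  M+4: 0.087025×0.12034655 + 0.41595×0.4531269 + 0.497025×0.42652655 = 0.410946
  M+6: 0.41595×0.12034655 + 0.497025×0.4531269 = 0.275274
  M+8: 0.497025×0.12034655 = 0.059815
Scale to base peak (0.410946) = 100: 9.0 : 52.8 : 100.0 : 67.0 : 14.6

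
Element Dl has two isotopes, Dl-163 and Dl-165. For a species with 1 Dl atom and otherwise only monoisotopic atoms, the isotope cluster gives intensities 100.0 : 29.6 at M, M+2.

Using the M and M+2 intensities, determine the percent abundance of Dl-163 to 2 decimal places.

77.16%

If p is the fraction of Dl that is Dl-163, then I(M+2)/I(M) = [C(1,1)·p^0·(1−p)] / p^1 = 1·(1−p)/p = 29.6/100.0 = 0.2960
(1−p)/p = 0.2960/1 = 0.2960  ⇒  p = 1/(1 + 0.2960) = 0.7716
Dl-163: 77.16%, Dl-165: 22.84%.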